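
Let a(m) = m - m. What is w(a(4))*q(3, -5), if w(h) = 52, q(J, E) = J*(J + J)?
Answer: 936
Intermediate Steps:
q(J, E) = 2*J² (q(J, E) = J*(2*J) = 2*J²)
a(m) = 0
w(a(4))*q(3, -5) = 52*(2*3²) = 52*(2*9) = 52*18 = 936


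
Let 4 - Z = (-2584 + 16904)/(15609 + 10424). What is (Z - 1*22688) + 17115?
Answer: -144992097/26033 ≈ -5569.5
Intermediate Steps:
Z = 89812/26033 (Z = 4 - (-2584 + 16904)/(15609 + 10424) = 4 - 14320/26033 = 89812/26033 ≈ 3.4499)
(Z - 1*22688) + 17115 = (89812/26033 - 1*22688) + 17115 = (89812/26033 - 22688) + 17115 = -590546892/26033 + 17115 = -144992097/26033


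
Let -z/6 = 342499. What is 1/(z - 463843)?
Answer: -1/2518837 ≈ -3.9701e-7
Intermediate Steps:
z = -2054994 (z = -6*342499 = -2054994)
1/(z - 463843) = 1/(-2054994 - 463843) = 1/(-2518837) = -1/2518837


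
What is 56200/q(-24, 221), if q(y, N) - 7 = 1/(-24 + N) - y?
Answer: 2767850/1527 ≈ 1812.6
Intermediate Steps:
q(y, N) = 7 + 1/(-24 + N) - y (q(y, N) = 7 + (1/(-24 + N) - y) = 7 + 1/(-24 + N) - y)
56200/q(-24, 221) = 56200/(((-167 + 7*221 + 24*(-24) - 1*221*(-24))/(-24 + 221))) = 56200/(((-167 + 1547 - 576 + 5304)/197)) = 56200/(((1/197)*6108)) = 56200/(6108/197) = 56200*(197/6108) = 2767850/1527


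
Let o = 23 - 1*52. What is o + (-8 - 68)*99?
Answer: -7553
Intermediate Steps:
o = -29 (o = 23 - 52 = -29)
o + (-8 - 68)*99 = -29 + (-8 - 68)*99 = -29 - 76*99 = -29 - 7524 = -7553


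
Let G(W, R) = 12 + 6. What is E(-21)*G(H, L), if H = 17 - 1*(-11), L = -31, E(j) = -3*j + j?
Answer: 756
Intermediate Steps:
E(j) = -2*j
H = 28 (H = 17 + 11 = 28)
G(W, R) = 18
E(-21)*G(H, L) = -2*(-21)*18 = 42*18 = 756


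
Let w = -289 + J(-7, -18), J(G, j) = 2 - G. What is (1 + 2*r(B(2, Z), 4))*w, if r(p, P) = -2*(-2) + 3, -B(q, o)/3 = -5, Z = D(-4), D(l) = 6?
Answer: -4200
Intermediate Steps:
Z = 6
B(q, o) = 15 (B(q, o) = -3*(-5) = 15)
r(p, P) = 7 (r(p, P) = 4 + 3 = 7)
w = -280 (w = -289 + (2 - 1*(-7)) = -289 + (2 + 7) = -289 + 9 = -280)
(1 + 2*r(B(2, Z), 4))*w = (1 + 2*7)*(-280) = (1 + 14)*(-280) = 15*(-280) = -4200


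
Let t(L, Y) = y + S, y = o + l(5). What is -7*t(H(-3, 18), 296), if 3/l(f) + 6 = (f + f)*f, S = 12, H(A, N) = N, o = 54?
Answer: -20349/44 ≈ -462.48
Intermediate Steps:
l(f) = 3/(-6 + 2*f²) (l(f) = 3/(-6 + (f + f)*f) = 3/(-6 + (2*f)*f) = 3/(-6 + 2*f²))
y = 2379/44 (y = 54 + 3/(2*(-3 + 5²)) = 54 + 3/(2*(-3 + 25)) = 54 + (3/2)/22 = 54 + (3/2)*(1/22) = 54 + 3/44 = 2379/44 ≈ 54.068)
t(L, Y) = 2907/44 (t(L, Y) = 2379/44 + 12 = 2907/44)
-7*t(H(-3, 18), 296) = -7*2907/44 = -20349/44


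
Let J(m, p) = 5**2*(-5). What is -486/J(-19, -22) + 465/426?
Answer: 88387/17750 ≈ 4.9795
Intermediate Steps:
J(m, p) = -125 (J(m, p) = 25*(-5) = -125)
-486/J(-19, -22) + 465/426 = -486/(-125) + 465/426 = -486*(-1/125) + 465*(1/426) = 486/125 + 155/142 = 88387/17750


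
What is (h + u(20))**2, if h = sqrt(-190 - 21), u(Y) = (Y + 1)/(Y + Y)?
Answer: -337159/1600 + 21*I*sqrt(211)/20 ≈ -210.72 + 15.252*I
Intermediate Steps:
u(Y) = (1 + Y)/(2*Y) (u(Y) = (1 + Y)/((2*Y)) = (1 + Y)*(1/(2*Y)) = (1 + Y)/(2*Y))
h = I*sqrt(211) (h = sqrt(-211) = I*sqrt(211) ≈ 14.526*I)
(h + u(20))**2 = (I*sqrt(211) + (1/2)*(1 + 20)/20)**2 = (I*sqrt(211) + (1/2)*(1/20)*21)**2 = (I*sqrt(211) + 21/40)**2 = (21/40 + I*sqrt(211))**2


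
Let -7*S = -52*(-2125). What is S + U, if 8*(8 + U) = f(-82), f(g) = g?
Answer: -442511/28 ≈ -15804.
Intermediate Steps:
U = -73/4 (U = -8 + (1/8)*(-82) = -8 - 41/4 = -73/4 ≈ -18.250)
S = -110500/7 (S = -(-52)*(-2125)/7 = -1/7*110500 = -110500/7 ≈ -15786.)
S + U = -110500/7 - 73/4 = -442511/28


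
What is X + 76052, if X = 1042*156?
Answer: 238604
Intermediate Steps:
X = 162552
X + 76052 = 162552 + 76052 = 238604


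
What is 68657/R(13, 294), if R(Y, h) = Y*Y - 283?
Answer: -68657/114 ≈ -602.25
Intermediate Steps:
R(Y, h) = -283 + Y**2 (R(Y, h) = Y**2 - 283 = -283 + Y**2)
68657/R(13, 294) = 68657/(-283 + 13**2) = 68657/(-283 + 169) = 68657/(-114) = 68657*(-1/114) = -68657/114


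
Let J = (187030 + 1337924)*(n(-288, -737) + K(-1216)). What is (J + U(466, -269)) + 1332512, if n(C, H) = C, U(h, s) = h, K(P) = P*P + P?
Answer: 2252590183986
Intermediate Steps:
K(P) = P + P² (K(P) = P² + P = P + P²)
J = 2252588851008 (J = (187030 + 1337924)*(-288 - 1216*(1 - 1216)) = 1524954*(-288 - 1216*(-1215)) = 1524954*(-288 + 1477440) = 1524954*1477152 = 2252588851008)
(J + U(466, -269)) + 1332512 = (2252588851008 + 466) + 1332512 = 2252588851474 + 1332512 = 2252590183986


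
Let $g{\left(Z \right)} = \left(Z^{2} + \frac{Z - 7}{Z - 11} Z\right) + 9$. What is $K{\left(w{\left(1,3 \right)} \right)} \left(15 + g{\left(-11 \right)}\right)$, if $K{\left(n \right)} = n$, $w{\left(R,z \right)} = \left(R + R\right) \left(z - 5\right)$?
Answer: $-544$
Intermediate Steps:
$w{\left(R,z \right)} = 2 R \left(-5 + z\right)$
$g{\left(Z \right)} = 9 + Z^{2} + \frac{Z \left(-7 + Z\right)}{-11 + Z}$ ($g{\left(Z \right)} = \left(Z^{2} + \frac{-7 + Z}{-11 + Z} Z\right) + 9 = \left(Z^{2} + \frac{Z \left(-7 + Z\right)}{-11 + Z}\right) + 9 = 9 + Z^{2} + \frac{Z \left(-7 + Z\right)}{-11 + Z}$)
$K{\left(w{\left(1,3 \right)} \right)} \left(15 + g{\left(-11 \right)}\right) = 2 \cdot 1 \left(-5 + 3\right) \left(15 + \frac{-99 + \left(-11\right)^{3} - 10 \left(-11\right)^{2} + 2 \left(-11\right)}{-11 - 11}\right) = 2 \cdot 1 \left(-2\right) \left(15 + \frac{-99 - 1331 - 1210 - 22}{-22}\right) = - 4 \left(15 - \frac{-99 - 1331 - 1210 - 22}{22}\right) = - 4 \left(15 - -121\right) = - 4 \left(15 + 121\right) = \left(-4\right) 136 = -544$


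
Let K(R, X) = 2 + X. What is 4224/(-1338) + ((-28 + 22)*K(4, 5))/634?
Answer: -227851/70691 ≈ -3.2232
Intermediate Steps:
4224/(-1338) + ((-28 + 22)*K(4, 5))/634 = 4224/(-1338) + ((-28 + 22)*(2 + 5))/634 = 4224*(-1/1338) - 6*7*(1/634) = -704/223 - 42*1/634 = -704/223 - 21/317 = -227851/70691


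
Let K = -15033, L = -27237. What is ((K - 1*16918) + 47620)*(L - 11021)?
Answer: -599464602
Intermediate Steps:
((K - 1*16918) + 47620)*(L - 11021) = ((-15033 - 1*16918) + 47620)*(-27237 - 11021) = ((-15033 - 16918) + 47620)*(-38258) = (-31951 + 47620)*(-38258) = 15669*(-38258) = -599464602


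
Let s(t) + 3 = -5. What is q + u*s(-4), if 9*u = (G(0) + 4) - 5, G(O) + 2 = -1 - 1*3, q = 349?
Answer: 3197/9 ≈ 355.22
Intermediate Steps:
s(t) = -8 (s(t) = -3 - 5 = -8)
G(O) = -6 (G(O) = -2 + (-1 - 1*3) = -2 + (-1 - 3) = -2 - 4 = -6)
u = -7/9 (u = ((-6 + 4) - 5)/9 = (-2 - 5)/9 = (⅑)*(-7) = -7/9 ≈ -0.77778)
q + u*s(-4) = 349 - 7/9*(-8) = 349 + 56/9 = 3197/9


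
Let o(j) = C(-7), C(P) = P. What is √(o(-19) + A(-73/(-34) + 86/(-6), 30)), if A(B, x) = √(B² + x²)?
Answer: √(-72828 + 102*√10908649)/102 ≈ 5.0379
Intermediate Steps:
o(j) = -7
√(o(-19) + A(-73/(-34) + 86/(-6), 30)) = √(-7 + √((-73/(-34) + 86/(-6))² + 30²)) = √(-7 + √((-73*(-1/34) + 86*(-⅙))² + 900)) = √(-7 + √((73/34 - 43/3)² + 900)) = √(-7 + √((-1243/102)² + 900)) = √(-7 + √(1545049/10404 + 900)) = √(-7 + √(10908649/10404)) = √(-7 + √10908649/102)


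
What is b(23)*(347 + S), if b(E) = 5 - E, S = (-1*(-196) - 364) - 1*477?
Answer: 5364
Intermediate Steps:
S = -645 (S = (196 - 364) - 477 = -168 - 477 = -645)
b(23)*(347 + S) = (5 - 1*23)*(347 - 645) = (5 - 23)*(-298) = -18*(-298) = 5364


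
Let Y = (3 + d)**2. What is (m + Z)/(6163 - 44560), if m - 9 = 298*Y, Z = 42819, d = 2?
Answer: -50278/38397 ≈ -1.3094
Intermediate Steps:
Y = 25 (Y = (3 + 2)**2 = 5**2 = 25)
m = 7459 (m = 9 + 298*25 = 9 + 7450 = 7459)
(m + Z)/(6163 - 44560) = (7459 + 42819)/(6163 - 44560) = 50278/(-38397) = 50278*(-1/38397) = -50278/38397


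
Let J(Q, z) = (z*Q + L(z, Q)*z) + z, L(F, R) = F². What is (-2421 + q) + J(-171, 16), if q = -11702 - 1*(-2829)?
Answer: -9918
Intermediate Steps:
q = -8873 (q = -11702 + 2829 = -8873)
J(Q, z) = z + z³ + Q*z (J(Q, z) = (z*Q + z²*z) + z = (Q*z + z³) + z = (z³ + Q*z) + z = z + z³ + Q*z)
(-2421 + q) + J(-171, 16) = (-2421 - 8873) + 16*(1 - 171 + 16²) = -11294 + 16*(1 - 171 + 256) = -11294 + 16*86 = -11294 + 1376 = -9918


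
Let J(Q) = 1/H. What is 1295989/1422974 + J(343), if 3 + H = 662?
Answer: 855479725/937739866 ≈ 0.91228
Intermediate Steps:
H = 659 (H = -3 + 662 = 659)
J(Q) = 1/659
1295989/1422974 + J(343) = 1295989/1422974 + 1/659 = 855479725/937739866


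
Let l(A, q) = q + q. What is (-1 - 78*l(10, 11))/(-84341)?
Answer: 1717/84341 ≈ 0.020358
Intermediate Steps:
l(A, q) = 2*q
(-1 - 78*l(10, 11))/(-84341) = (-1 - 156*11)/(-84341) = (-1 - 78*22)*(-1/84341) = (-1 - 1716)*(-1/84341) = -1717*(-1/84341) = 1717/84341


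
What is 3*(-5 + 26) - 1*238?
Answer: -175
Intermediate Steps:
3*(-5 + 26) - 1*238 = 3*21 - 238 = 63 - 238 = -175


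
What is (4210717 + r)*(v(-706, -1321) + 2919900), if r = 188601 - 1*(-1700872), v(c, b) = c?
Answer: 17807638046860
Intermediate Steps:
r = 1889473 (r = 188601 + 1700872 = 1889473)
(4210717 + r)*(v(-706, -1321) + 2919900) = (4210717 + 1889473)*(-706 + 2919900) = 6100190*2919194 = 17807638046860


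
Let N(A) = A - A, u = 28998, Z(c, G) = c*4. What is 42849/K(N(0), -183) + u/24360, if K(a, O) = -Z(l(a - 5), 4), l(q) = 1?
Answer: -21743451/2030 ≈ -10711.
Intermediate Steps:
Z(c, G) = 4*c
N(A) = 0
K(a, O) = -4
42849/K(N(0), -183) + u/24360 = 42849/(-4) + 28998/24360 = 42849*(-¼) + 28998*(1/24360) = -42849/4 + 4833/4060 = -21743451/2030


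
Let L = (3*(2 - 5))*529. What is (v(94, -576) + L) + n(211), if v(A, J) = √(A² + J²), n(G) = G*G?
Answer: 39760 + 2*√85153 ≈ 40344.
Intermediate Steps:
n(G) = G²
L = -4761 (L = (3*(-3))*529 = -9*529 = -4761)
(v(94, -576) + L) + n(211) = (√(94² + (-576)²) - 4761) + 211² = (√(8836 + 331776) - 4761) + 44521 = (√340612 - 4761) + 44521 = (2*√85153 - 4761) + 44521 = (-4761 + 2*√85153) + 44521 = 39760 + 2*√85153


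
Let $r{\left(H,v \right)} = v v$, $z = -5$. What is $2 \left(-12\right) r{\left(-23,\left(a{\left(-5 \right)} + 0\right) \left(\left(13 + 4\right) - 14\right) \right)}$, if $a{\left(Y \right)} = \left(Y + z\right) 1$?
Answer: $-21600$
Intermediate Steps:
$a{\left(Y \right)} = -5 + Y$ ($a{\left(Y \right)} = \left(Y - 5\right) 1 = \left(-5 + Y\right) 1 = -5 + Y$)
$r{\left(H,v \right)} = v^{2}$
$2 \left(-12\right) r{\left(-23,\left(a{\left(-5 \right)} + 0\right) \left(\left(13 + 4\right) - 14\right) \right)} = 2 \left(-12\right) \left(\left(\left(-5 - 5\right) + 0\right) \left(\left(13 + 4\right) - 14\right)\right)^{2} = - 24 \left(\left(-10 + 0\right) \left(17 - 14\right)\right)^{2} = - 24 \left(\left(-10\right) 3\right)^{2} = - 24 \left(-30\right)^{2} = \left(-24\right) 900 = -21600$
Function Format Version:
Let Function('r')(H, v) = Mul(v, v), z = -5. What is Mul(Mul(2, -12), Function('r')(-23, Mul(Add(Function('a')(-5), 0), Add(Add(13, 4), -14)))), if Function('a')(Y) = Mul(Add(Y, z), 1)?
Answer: -21600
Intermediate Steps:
Function('a')(Y) = Add(-5, Y) (Function('a')(Y) = Mul(Add(Y, -5), 1) = Mul(Add(-5, Y), 1) = Add(-5, Y))
Function('r')(H, v) = Pow(v, 2)
Mul(Mul(2, -12), Function('r')(-23, Mul(Add(Function('a')(-5), 0), Add(Add(13, 4), -14)))) = Mul(Mul(2, -12), Pow(Mul(Add(Add(-5, -5), 0), Add(Add(13, 4), -14)), 2)) = Mul(-24, Pow(Mul(Add(-10, 0), Add(17, -14)), 2)) = Mul(-24, Pow(Mul(-10, 3), 2)) = Mul(-24, Pow(-30, 2)) = Mul(-24, 900) = -21600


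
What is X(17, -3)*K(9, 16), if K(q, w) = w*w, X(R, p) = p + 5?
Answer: 512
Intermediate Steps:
X(R, p) = 5 + p
K(q, w) = w²
X(17, -3)*K(9, 16) = (5 - 3)*16² = 2*256 = 512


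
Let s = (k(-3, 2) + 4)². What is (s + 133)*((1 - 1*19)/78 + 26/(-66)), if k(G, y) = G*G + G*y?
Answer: -3752/33 ≈ -113.70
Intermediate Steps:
k(G, y) = G² + G*y
s = 49 (s = (-3*(-3 + 2) + 4)² = (-3*(-1) + 4)² = (3 + 4)² = 7² = 49)
(s + 133)*((1 - 1*19)/78 + 26/(-66)) = (49 + 133)*((1 - 1*19)/78 + 26/(-66)) = 182*((1 - 19)*(1/78) + 26*(-1/66)) = 182*(-18*1/78 - 13/33) = 182*(-3/13 - 13/33) = 182*(-268/429) = -3752/33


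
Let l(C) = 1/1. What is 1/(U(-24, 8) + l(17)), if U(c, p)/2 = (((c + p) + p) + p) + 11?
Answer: 1/23 ≈ 0.043478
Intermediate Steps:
l(C) = 1
U(c, p) = 22 + 2*c + 6*p (U(c, p) = 2*((((c + p) + p) + p) + 11) = 2*(((c + 2*p) + p) + 11) = 2*((c + 3*p) + 11) = 2*(11 + c + 3*p) = 22 + 2*c + 6*p)
1/(U(-24, 8) + l(17)) = 1/((22 + 2*(-24) + 6*8) + 1) = 1/((22 - 48 + 48) + 1) = 1/(22 + 1) = 1/23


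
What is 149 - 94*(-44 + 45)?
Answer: 55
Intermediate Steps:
149 - 94*(-44 + 45) = 149 - 94*1 = 149 - 94 = 55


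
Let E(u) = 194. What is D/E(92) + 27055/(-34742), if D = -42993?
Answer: -374727869/1684987 ≈ -222.39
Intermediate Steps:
D/E(92) + 27055/(-34742) = -42993/194 + 27055/(-34742) = -42993*1/194 + 27055*(-1/34742) = -42993/194 - 27055/34742 = -374727869/1684987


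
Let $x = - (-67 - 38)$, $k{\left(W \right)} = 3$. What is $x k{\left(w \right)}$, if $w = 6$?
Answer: $315$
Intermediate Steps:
$x = 105$ ($x = - (-67 - 38) = \left(-1\right) \left(-105\right) = 105$)
$x k{\left(w \right)} = 105 \cdot 3 = 315$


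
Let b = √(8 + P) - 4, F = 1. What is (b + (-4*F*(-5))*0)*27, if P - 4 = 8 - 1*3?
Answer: -108 + 27*√17 ≈ 3.3239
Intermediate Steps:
P = 9 (P = 4 + (8 - 1*3) = 4 + (8 - 3) = 4 + 5 = 9)
b = -4 + √17 (b = √(8 + 9) - 4 = √17 - 4 = -4 + √17 ≈ 0.12311)
(b + (-4*F*(-5))*0)*27 = ((-4 + √17) + (-4*1*(-5))*0)*27 = ((-4 + √17) - 4*(-5)*0)*27 = ((-4 + √17) + 20*0)*27 = ((-4 + √17) + 0)*27 = (-4 + √17)*27 = -108 + 27*√17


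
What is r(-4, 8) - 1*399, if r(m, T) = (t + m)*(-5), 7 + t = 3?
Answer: -359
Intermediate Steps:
t = -4 (t = -7 + 3 = -4)
r(m, T) = 20 - 5*m (r(m, T) = (-4 + m)*(-5) = 20 - 5*m)
r(-4, 8) - 1*399 = (20 - 5*(-4)) - 1*399 = (20 + 20) - 399 = 40 - 399 = -359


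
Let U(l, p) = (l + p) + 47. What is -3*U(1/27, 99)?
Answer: -3943/9 ≈ -438.11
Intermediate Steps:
U(l, p) = 47 + l + p
-3*U(1/27, 99) = -3*(47 + 1/27 + 99) = -3*3943/27 = -3943/9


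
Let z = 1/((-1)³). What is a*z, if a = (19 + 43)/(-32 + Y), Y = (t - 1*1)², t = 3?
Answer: 31/14 ≈ 2.2143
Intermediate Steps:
Y = 4 (Y = (3 - 1*1)² = (3 - 1)² = 2² = 4)
z = -1 (z = 1/(-1) = -1)
a = -31/14 (a = (19 + 43)/(-32 + 4) = 62/(-28) = 62*(-1/28) = -31/14 ≈ -2.2143)
a*z = -31/14*(-1) = 31/14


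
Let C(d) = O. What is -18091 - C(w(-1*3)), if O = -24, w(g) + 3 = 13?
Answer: -18067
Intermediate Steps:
w(g) = 10 (w(g) = -3 + 13 = 10)
C(d) = -24
-18091 - C(w(-1*3)) = -18091 - 1*(-24) = -18091 + 24 = -18067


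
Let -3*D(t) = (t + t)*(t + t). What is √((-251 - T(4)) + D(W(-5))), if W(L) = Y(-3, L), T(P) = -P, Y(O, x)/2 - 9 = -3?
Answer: I*√439 ≈ 20.952*I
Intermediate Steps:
Y(O, x) = 12 (Y(O, x) = 18 + 2*(-3) = 18 - 6 = 12)
W(L) = 12
D(t) = -4*t²/3 (D(t) = -(t + t)*(t + t)/3 = -2*t*2*t/3 = -4*t²/3)
√((-251 - T(4)) + D(W(-5))) = √((-251 - (-1)*4) - 4/3*12²) = √((-251 - 1*(-4)) - 4/3*144) = √((-251 + 4) - 192) = √(-247 - 192) = √(-439) = I*√439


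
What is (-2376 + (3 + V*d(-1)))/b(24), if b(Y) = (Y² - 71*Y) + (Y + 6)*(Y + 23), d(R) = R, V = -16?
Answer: -2357/282 ≈ -8.3582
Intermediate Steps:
b(Y) = Y² - 71*Y + (6 + Y)*(23 + Y) (b(Y) = (Y² - 71*Y) + (6 + Y)*(23 + Y) = Y² - 71*Y + (6 + Y)*(23 + Y))
(-2376 + (3 + V*d(-1)))/b(24) = (-2376 + (3 - 16*(-1)))/(138 - 42*24 + 2*24²) = (-2376 + (3 + 16))/(138 - 1008 + 2*576) = (-2376 + 19)/(138 - 1008 + 1152) = -2357/282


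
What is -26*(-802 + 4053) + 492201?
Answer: 407675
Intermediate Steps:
-26*(-802 + 4053) + 492201 = -26*3251 + 492201 = -84526 + 492201 = 407675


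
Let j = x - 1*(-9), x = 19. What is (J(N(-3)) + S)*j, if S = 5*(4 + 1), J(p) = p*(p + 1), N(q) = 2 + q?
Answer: 700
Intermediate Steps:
J(p) = p*(1 + p)
S = 25 (S = 5*5 = 25)
j = 28 (j = 19 - 1*(-9) = 19 + 9 = 28)
(J(N(-3)) + S)*j = ((2 - 3)*(1 + (2 - 3)) + 25)*28 = (-(1 - 1) + 25)*28 = (-1*0 + 25)*28 = (0 + 25)*28 = 25*28 = 700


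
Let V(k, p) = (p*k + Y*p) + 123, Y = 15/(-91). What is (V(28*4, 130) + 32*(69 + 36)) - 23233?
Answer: -36480/7 ≈ -5211.4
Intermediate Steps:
Y = -15/91 (Y = 15*(-1/91) = -15/91 ≈ -0.16484)
V(k, p) = 123 - 15*p/91 + k*p (V(k, p) = (p*k - 15*p/91) + 123 = (k*p - 15*p/91) + 123 = (-15*p/91 + k*p) + 123 = 123 - 15*p/91 + k*p)
(V(28*4, 130) + 32*(69 + 36)) - 23233 = ((123 - 15/91*130 + (28*4)*130) + 32*(69 + 36)) - 23233 = ((123 - 150/7 + 112*130) + 32*105) - 23233 = ((123 - 150/7 + 14560) + 3360) - 23233 = (102631/7 + 3360) - 23233 = 126151/7 - 23233 = -36480/7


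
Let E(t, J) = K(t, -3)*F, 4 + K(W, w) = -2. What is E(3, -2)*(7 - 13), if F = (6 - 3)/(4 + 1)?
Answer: 108/5 ≈ 21.600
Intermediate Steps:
F = 3/5 ≈ 0.60000
K(W, w) = -6 (K(W, w) = -4 - 2 = -6)
E(t, J) = -18/5 (E(t, J) = -6*3/5 = -18/5)
E(3, -2)*(7 - 13) = -18*(7 - 13)/5 = -18/5*(-6) = 108/5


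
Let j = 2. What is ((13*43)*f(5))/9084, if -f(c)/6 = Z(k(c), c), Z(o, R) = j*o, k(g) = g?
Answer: -2795/757 ≈ -3.6922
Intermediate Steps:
Z(o, R) = 2*o
f(c) = -12*c
((13*43)*f(5))/9084 = ((13*43)*(-12*5))/9084 = (559*(-60))*(1/9084) = -33540*1/9084 = -2795/757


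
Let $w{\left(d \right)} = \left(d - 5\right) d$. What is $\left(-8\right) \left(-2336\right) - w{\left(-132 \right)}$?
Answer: $604$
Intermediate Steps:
$w{\left(d \right)} = d \left(-5 + d\right)$ ($w{\left(d \right)} = \left(-5 + d\right) d = d \left(-5 + d\right)$)
$\left(-8\right) \left(-2336\right) - w{\left(-132 \right)} = \left(-8\right) \left(-2336\right) - - 132 \left(-5 - 132\right) = 18688 - \left(-132\right) \left(-137\right) = 18688 - 18084 = 604$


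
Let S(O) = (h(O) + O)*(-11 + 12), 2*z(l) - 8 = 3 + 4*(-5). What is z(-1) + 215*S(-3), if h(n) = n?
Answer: -2589/2 ≈ -1294.5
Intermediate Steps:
z(l) = -9/2 (z(l) = 4 + (3 + 4*(-5))/2 = 4 + (3 - 20)/2 = 4 + (1/2)*(-17) = 4 - 17/2 = -9/2)
S(O) = 2*O (S(O) = (O + O)*(-11 + 12) = (2*O)*1 = 2*O)
z(-1) + 215*S(-3) = -9/2 + 215*(2*(-3)) = -9/2 + 215*(-6) = -9/2 - 1290 = -2589/2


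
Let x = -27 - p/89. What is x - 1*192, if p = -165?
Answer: -19326/89 ≈ -217.15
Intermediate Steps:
x = -2238/89 (x = -27 - (-165)/89 = -27 - 1*(-165/89) = -27 + 165/89 = -2238/89 ≈ -25.146)
x - 1*192 = -2238/89 - 1*192 = -2238/89 - 192 = -19326/89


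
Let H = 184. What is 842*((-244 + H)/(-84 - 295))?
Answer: 50520/379 ≈ 133.30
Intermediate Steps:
842*((-244 + H)/(-84 - 295)) = 842*((-244 + 184)/(-84 - 295)) = 842*(-60/(-379)) = 842*(-60*(-1/379)) = 842*(60/379) = 50520/379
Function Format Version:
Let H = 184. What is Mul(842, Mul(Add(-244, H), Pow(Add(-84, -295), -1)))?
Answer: Rational(50520, 379) ≈ 133.30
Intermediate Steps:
Mul(842, Mul(Add(-244, H), Pow(Add(-84, -295), -1))) = Mul(842, Mul(Add(-244, 184), Pow(Add(-84, -295), -1))) = Mul(842, Mul(-60, Pow(-379, -1))) = Mul(842, Mul(-60, Rational(-1, 379))) = Mul(842, Rational(60, 379)) = Rational(50520, 379)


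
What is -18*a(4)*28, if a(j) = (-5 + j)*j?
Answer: 2016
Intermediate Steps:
a(j) = j*(-5 + j)
-18*a(4)*28 = -72*(-5 + 4)*28 = -72*(-1)*28 = -18*(-4)*28 = 72*28 = 2016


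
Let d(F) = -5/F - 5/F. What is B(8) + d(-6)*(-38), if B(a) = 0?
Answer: -190/3 ≈ -63.333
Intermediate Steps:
d(F) = -10/F
B(8) + d(-6)*(-38) = 0 - 10/(-6)*(-38) = 0 - 10*(-1/6)*(-38) = 0 + (5/3)*(-38) = 0 - 190/3 = -190/3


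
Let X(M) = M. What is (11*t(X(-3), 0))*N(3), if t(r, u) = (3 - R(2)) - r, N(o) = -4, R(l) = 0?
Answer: -264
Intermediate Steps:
t(r, u) = 3 - r (t(r, u) = (3 - 1*0) - r = (3 + 0) - r = 3 - r)
(11*t(X(-3), 0))*N(3) = (11*(3 - 1*(-3)))*(-4) = (11*(3 + 3))*(-4) = (11*6)*(-4) = 66*(-4) = -264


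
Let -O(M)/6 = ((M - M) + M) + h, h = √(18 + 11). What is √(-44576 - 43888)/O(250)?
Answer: -500*I*√5529/187413 + 2*I*√160341/187413 ≈ -0.1941*I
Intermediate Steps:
h = √29 ≈ 5.3852
O(M) = -6*M - 6*√29 (O(M) = -6*(((M - M) + M) + √29) = -6*((0 + M) + √29) = -6*(M + √29) = -6*M - 6*√29)
√(-44576 - 43888)/O(250) = √(-44576 - 43888)/(-6*250 - 6*√29) = √(-88464)/(-1500 - 6*√29) = (4*I*√5529)/(-1500 - 6*√29) = 4*I*√5529/(-1500 - 6*√29)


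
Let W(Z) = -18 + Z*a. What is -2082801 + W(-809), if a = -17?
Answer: -2069066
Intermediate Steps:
W(Z) = -18 - 17*Z (W(Z) = -18 + Z*(-17) = -18 - 17*Z)
-2082801 + W(-809) = -2082801 + (-18 - 17*(-809)) = -2082801 + (-18 + 13753) = -2082801 + 13735 = -2069066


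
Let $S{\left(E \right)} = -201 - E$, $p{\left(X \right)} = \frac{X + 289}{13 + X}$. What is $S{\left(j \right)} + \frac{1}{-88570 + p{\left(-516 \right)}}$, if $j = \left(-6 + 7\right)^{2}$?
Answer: $- \frac{8999198069}{44550483} \approx -202.0$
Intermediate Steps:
$p{\left(X \right)} = \frac{289 + X}{13 + X}$
$j = 1$ ($j = 1^{2} = 1$)
$S{\left(j \right)} + \frac{1}{-88570 + p{\left(-516 \right)}} = \left(-201 - 1\right) + \frac{1}{-88570 + \frac{289 - 516}{13 - 516}} = \left(-201 - 1\right) + \frac{1}{-88570 + \frac{1}{-503} \left(-227\right)} = -202 + \frac{1}{-88570 - - \frac{227}{503}} = -202 + \frac{1}{-88570 + \frac{227}{503}} = -202 + \frac{1}{- \frac{44550483}{503}} = -202 - \frac{503}{44550483} = - \frac{8999198069}{44550483}$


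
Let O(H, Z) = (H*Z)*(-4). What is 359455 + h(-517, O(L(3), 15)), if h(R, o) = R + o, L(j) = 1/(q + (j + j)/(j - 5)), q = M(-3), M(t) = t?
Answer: 358948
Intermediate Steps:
q = -3
L(j) = 1/(-3 + 2*j/(-5 + j)) (L(j) = 1/(-3 + (j + j)/(j - 5)) = 1/(-3 + (2*j)/(-5 + j)) = 1/(-3 + 2*j/(-5 + j)))
O(H, Z) = -4*H*Z
359455 + h(-517, O(L(3), 15)) = 359455 + (-517 - 4*(-5 + 3)/(15 - 1*3)*15) = 359455 + (-517 - 4*-2/(15 - 3)*15) = 359455 + (-517 - 4*-2/12*15) = 359455 + (-517 - 4*(1/12)*(-2)*15) = 359455 + (-517 - 4*(-⅙)*15) = 359455 + (-517 + 10) = 359455 - 507 = 358948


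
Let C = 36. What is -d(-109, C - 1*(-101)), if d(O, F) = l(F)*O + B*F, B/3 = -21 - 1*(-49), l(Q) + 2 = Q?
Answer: 3207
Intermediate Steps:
l(Q) = -2 + Q
B = 84 (B = 3*(-21 - 1*(-49)) = 3*(-21 + 49) = 3*28 = 84)
d(O, F) = 84*F + O*(-2 + F) (d(O, F) = (-2 + F)*O + 84*F = O*(-2 + F) + 84*F = 84*F + O*(-2 + F))
-d(-109, C - 1*(-101)) = -(84*(36 - 1*(-101)) - 109*(-2 + (36 - 1*(-101)))) = -(84*(36 + 101) - 109*(-2 + (36 + 101))) = -(84*137 - 109*(-2 + 137)) = -(11508 - 109*135) = -(11508 - 14715) = -1*(-3207) = 3207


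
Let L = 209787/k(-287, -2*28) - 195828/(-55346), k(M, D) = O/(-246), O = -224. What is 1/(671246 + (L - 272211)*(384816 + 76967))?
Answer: -442768/8549594515465327 ≈ -5.1788e-11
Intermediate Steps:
k(M, D) = 112/123 (k(M, D) = -224/(-246) = -224*(-1/246) = 112/123)
L = 714079551441/3099376 (L = 209787/(112/123) - 195828/(-55346) = 209787*(123/112) - 195828*(-1/55346) = 25803801/112 + 97914/27673 = 714079551441/3099376 ≈ 2.3039e+5)
1/(671246 + (L - 272211)*(384816 + 76967)) = 1/(671246 + (714079551441/3099376 - 272211)*(384816 + 76967)) = 1/(671246 - 129604688895/3099376*461783) = 1/(671246 - 8549891721714255/442768) = 1/(-8549594515465327/442768) = -442768/8549594515465327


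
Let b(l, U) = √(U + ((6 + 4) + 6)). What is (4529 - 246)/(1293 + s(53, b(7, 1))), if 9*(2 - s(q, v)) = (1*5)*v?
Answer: 89853057/27167720 + 38547*√17/27167720 ≈ 3.3132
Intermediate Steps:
b(l, U) = √(16 + U) (b(l, U) = √(U + (10 + 6)) = √(U + 16) = √(16 + U))
s(q, v) = 2 - 5*v/9 (s(q, v) = 2 - 1*5*v/9 = 2 - 5*v/9)
(4529 - 246)/(1293 + s(53, b(7, 1))) = (4529 - 246)/(1293 + (2 - 5*√(16 + 1)/9)) = 4283/(1293 + (2 - 5*√17/9)) = 4283/(1295 - 5*√17/9)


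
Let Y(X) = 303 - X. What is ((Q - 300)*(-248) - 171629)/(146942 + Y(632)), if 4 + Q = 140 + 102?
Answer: -156253/146613 ≈ -1.0658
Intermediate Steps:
Q = 238 (Q = -4 + (140 + 102) = -4 + 242 = 238)
((Q - 300)*(-248) - 171629)/(146942 + Y(632)) = ((238 - 300)*(-248) - 171629)/(146942 + (303 - 1*632)) = (-62*(-248) - 171629)/(146942 + (303 - 632)) = (15376 - 171629)/(146942 - 329) = -156253/146613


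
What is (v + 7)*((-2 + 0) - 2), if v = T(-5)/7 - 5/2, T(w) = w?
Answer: -106/7 ≈ -15.143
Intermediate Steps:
v = -45/14 (v = -5/7 - 5/2 = -45/14 ≈ -3.2143)
(v + 7)*((-2 + 0) - 2) = (-45/14 + 7)*((-2 + 0) - 2) = 53*(-2 - 2)/14 = (53/14)*(-4) = -106/7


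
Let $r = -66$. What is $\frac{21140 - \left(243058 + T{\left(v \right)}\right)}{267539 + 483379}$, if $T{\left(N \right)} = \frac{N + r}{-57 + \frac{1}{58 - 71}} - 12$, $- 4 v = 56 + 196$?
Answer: $- \frac{164655929}{557181156} \approx -0.29552$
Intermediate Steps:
$v = -63$ ($v = - \frac{56 + 196}{4} = \left(- \frac{1}{4}\right) 252 = -63$)
$T{\left(N \right)} = - \frac{4023}{371} - \frac{13 N}{742}$ ($T{\left(N \right)} = \frac{N - 66}{-57 + \frac{1}{58 - 71}} - 12 = \frac{-66 + N}{-57 + \frac{1}{-13}} - 12 = \frac{-66 + N}{-57 - \frac{1}{13}} - 12 = \frac{-66 + N}{- \frac{742}{13}} - 12 = \left(-66 + N\right) \left(- \frac{13}{742}\right) - 12 = \left(\frac{429}{371} - \frac{13 N}{742}\right) - 12 = - \frac{4023}{371} - \frac{13 N}{742}$)
$\frac{21140 - \left(243058 + T{\left(v \right)}\right)}{267539 + 483379} = \frac{21140 - \left(\frac{90170495}{371} + \frac{117}{106}\right)}{267539 + 483379} = \frac{21140 - \frac{180341809}{742}}{750918} = \left(21140 - \frac{180341809}{742}\right) \frac{1}{750918} = \left(- \frac{164655929}{742}\right) \frac{1}{750918} = - \frac{164655929}{557181156}$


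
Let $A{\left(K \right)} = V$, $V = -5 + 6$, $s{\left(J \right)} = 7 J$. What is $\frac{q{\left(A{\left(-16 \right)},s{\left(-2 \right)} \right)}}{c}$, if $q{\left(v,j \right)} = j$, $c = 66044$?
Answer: $- \frac{7}{33022} \approx -0.00021198$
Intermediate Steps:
$V = 1$
$A{\left(K \right)} = 1$
$\frac{q{\left(A{\left(-16 \right)},s{\left(-2 \right)} \right)}}{c} = \frac{7 \left(-2\right)}{66044} = \left(-14\right) \frac{1}{66044} = - \frac{7}{33022}$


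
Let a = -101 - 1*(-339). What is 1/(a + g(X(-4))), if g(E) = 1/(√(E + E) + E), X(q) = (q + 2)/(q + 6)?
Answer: (I + √2)/(237*I + 238*√2) ≈ 0.0042076 + 8.3456e-6*I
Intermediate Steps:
a = 238 (a = -101 + 339 = 238)
X(q) = (2 + q)/(6 + q)
g(E) = 1/(E + √2*√E) (g(E) = 1/(√(2*E) + E) = 1/(√2*√E + E) = 1/(E + √2*√E))
1/(a + g(X(-4))) = 1/(238 + 1/((2 - 4)/(6 - 4) + √2*√((2 - 4)/(6 - 4)))) = 1/(238 + 1/(-2/2 + √2*√(-2/2))) = 1/(238 + 1/((½)*(-2) + √2*√((½)*(-2)))) = 1/(238 + 1/(-1 + √2*√(-1))) = 1/(238 + 1/(-1 + √2*I)) = 1/(238 + 1/(-1 + I*√2))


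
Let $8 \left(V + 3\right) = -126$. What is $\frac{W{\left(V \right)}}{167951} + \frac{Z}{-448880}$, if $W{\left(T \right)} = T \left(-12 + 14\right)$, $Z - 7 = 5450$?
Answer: $- \frac{933341607}{75389844880} \approx -0.01238$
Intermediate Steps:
$V = - \frac{75}{4}$ ($V = -3 + \frac{1}{8} \left(-126\right) = -3 - \frac{63}{4} = - \frac{75}{4} \approx -18.75$)
$Z = 5457$ ($Z = 7 + 5450 = 5457$)
$W{\left(T \right)} = 2 T$ ($W{\left(T \right)} = T 2 = 2 T$)
$\frac{W{\left(V \right)}}{167951} + \frac{Z}{-448880} = \frac{2 \left(- \frac{75}{4}\right)}{167951} + \frac{5457}{-448880} = \left(- \frac{75}{2}\right) \frac{1}{167951} + 5457 \left(- \frac{1}{448880}\right) = - \frac{75}{335902} - \frac{5457}{448880} = - \frac{933341607}{75389844880}$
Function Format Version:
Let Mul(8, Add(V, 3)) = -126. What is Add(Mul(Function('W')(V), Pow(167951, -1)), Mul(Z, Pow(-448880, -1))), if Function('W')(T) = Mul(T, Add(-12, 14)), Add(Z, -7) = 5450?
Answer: Rational(-933341607, 75389844880) ≈ -0.012380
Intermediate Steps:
V = Rational(-75, 4) (V = Add(-3, Mul(Rational(1, 8), -126)) = Add(-3, Rational(-63, 4)) = Rational(-75, 4) ≈ -18.750)
Z = 5457 (Z = Add(7, 5450) = 5457)
Function('W')(T) = Mul(2, T) (Function('W')(T) = Mul(T, 2) = Mul(2, T))
Add(Mul(Function('W')(V), Pow(167951, -1)), Mul(Z, Pow(-448880, -1))) = Add(Mul(Mul(2, Rational(-75, 4)), Pow(167951, -1)), Mul(5457, Pow(-448880, -1))) = Add(Mul(Rational(-75, 2), Rational(1, 167951)), Mul(5457, Rational(-1, 448880))) = Add(Rational(-75, 335902), Rational(-5457, 448880)) = Rational(-933341607, 75389844880)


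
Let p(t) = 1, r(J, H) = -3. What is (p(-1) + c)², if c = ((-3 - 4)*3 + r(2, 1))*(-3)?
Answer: 5329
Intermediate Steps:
c = 72 (c = ((-3 - 4)*3 - 3)*(-3) = (-7*3 - 3)*(-3) = (-21 - 3)*(-3) = -24*(-3) = 72)
(p(-1) + c)² = (1 + 72)² = 73² = 5329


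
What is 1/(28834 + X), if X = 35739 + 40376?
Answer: 1/104949 ≈ 9.5284e-6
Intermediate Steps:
X = 76115
1/(28834 + X) = 1/(28834 + 76115) = 1/104949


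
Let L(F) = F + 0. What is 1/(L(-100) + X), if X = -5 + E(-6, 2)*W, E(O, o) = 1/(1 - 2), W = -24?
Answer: -1/81 ≈ -0.012346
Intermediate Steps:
E(O, o) = -1 (E(O, o) = 1/(-1) = -1)
L(F) = F
X = 19 (X = -5 - 1*(-24) = -5 + 24 = 19)
1/(L(-100) + X) = 1/(-100 + 19) = 1/(-81) = -1/81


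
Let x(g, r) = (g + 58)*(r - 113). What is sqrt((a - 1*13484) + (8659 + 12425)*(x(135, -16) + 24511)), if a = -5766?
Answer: I*sqrt(8157674) ≈ 2856.2*I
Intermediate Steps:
x(g, r) = (-113 + r)*(58 + g) (x(g, r) = (58 + g)*(-113 + r) = (-113 + r)*(58 + g))
sqrt((a - 1*13484) + (8659 + 12425)*(x(135, -16) + 24511)) = sqrt((-5766 - 1*13484) + (8659 + 12425)*((-6554 - 113*135 + 58*(-16) + 135*(-16)) + 24511)) = sqrt((-5766 - 13484) + 21084*((-6554 - 15255 - 928 - 2160) + 24511)) = sqrt(-19250 + 21084*(-24897 + 24511)) = sqrt(-19250 + 21084*(-386)) = sqrt(-19250 - 8138424) = sqrt(-8157674) = I*sqrt(8157674)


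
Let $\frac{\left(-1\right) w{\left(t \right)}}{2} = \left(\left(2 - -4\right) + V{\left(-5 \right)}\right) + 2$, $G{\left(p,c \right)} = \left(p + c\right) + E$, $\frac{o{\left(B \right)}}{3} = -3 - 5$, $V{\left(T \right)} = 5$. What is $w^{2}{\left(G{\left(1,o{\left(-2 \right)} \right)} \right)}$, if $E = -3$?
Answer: $676$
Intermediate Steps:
$o{\left(B \right)} = -24$ ($o{\left(B \right)} = 3 \left(-3 - 5\right) = 3 \left(-8\right) = -24$)
$G{\left(p,c \right)} = -3 + c + p$ ($G{\left(p,c \right)} = \left(p + c\right) - 3 = \left(c + p\right) - 3 = -3 + c + p$)
$w{\left(t \right)} = -26$ ($w{\left(t \right)} = - 2 \left(\left(\left(2 - -4\right) + 5\right) + 2\right) = - 2 \left(\left(\left(2 + 4\right) + 5\right) + 2\right) = - 2 \left(\left(6 + 5\right) + 2\right) = - 2 \left(11 + 2\right) = \left(-2\right) 13 = -26$)
$w^{2}{\left(G{\left(1,o{\left(-2 \right)} \right)} \right)} = \left(-26\right)^{2} = 676$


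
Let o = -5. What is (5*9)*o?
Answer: -225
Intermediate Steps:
(5*9)*o = (5*9)*(-5) = 45*(-5) = -225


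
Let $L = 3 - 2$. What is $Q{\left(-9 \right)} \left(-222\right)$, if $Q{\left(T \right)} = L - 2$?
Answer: $222$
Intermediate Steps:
$L = 1$ ($L = 3 - 2 = 1$)
$Q{\left(T \right)} = -1$ ($Q{\left(T \right)} = 1 - 2 = -1$)
$Q{\left(-9 \right)} \left(-222\right) = \left(-1\right) \left(-222\right) = 222$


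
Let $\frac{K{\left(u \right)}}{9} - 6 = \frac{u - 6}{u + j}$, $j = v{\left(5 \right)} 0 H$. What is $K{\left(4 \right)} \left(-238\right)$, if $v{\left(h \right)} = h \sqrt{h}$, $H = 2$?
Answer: $-11781$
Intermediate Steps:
$v{\left(h \right)} = h^{\frac{3}{2}}$
$j = 0$ ($j = 5^{\frac{3}{2}} \cdot 0 \cdot 2 = 5 \sqrt{5} \cdot 0 \cdot 2 = 0 \cdot 2 = 0$)
$K{\left(u \right)} = 54 + \frac{9 \left(-6 + u\right)}{u}$ ($K{\left(u \right)} = 54 + 9 \frac{u - 6}{u + 0} = 54 + 9 \frac{-6 + u}{u} = 54 + \frac{9 \left(-6 + u\right)}{u}$)
$K{\left(4 \right)} \left(-238\right) = \left(63 - \frac{54}{4}\right) \left(-238\right) = \left(63 - \frac{27}{2}\right) \left(-238\right) = \frac{99}{2} \left(-238\right) = -11781$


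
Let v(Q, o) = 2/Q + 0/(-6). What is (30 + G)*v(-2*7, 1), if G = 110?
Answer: -20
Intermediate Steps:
v(Q, o) = 2/Q (v(Q, o) = 2/Q + 0*(-⅙) = 2/Q + 0 = 2/Q)
(30 + G)*v(-2*7, 1) = (30 + 110)*(2/((-2*7))) = 140*(2/(-14)) = 140*(2*(-1/14)) = 140*(-⅐) = -20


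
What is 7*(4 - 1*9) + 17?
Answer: -18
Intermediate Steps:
7*(4 - 1*9) + 17 = 7*(4 - 9) + 17 = 7*(-5) + 17 = -35 + 17 = -18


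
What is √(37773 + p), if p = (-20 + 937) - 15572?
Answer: √23118 ≈ 152.05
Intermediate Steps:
p = -14655 (p = 917 - 15572 = -14655)
√(37773 + p) = √(37773 - 14655) = √23118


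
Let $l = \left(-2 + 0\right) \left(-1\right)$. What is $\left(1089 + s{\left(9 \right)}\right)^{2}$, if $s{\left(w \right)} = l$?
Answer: $1190281$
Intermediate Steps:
$l = 2$ ($l = \left(-2\right) \left(-1\right) = 2$)
$s{\left(w \right)} = 2$
$\left(1089 + s{\left(9 \right)}\right)^{2} = \left(1089 + 2\right)^{2} = 1091^{2} = 1190281$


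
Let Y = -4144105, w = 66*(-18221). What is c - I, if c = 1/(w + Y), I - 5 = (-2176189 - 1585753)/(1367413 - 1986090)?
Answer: -36653315791634/3307874747807 ≈ -11.081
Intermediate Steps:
w = -1202586
I = 6855327/618677 (I = 5 + (-2176189 - 1585753)/(1367413 - 1986090) = 5 - 3761942/(-618677) = 5 - 3761942*(-1/618677) = 5 + 3761942/618677 = 6855327/618677 ≈ 11.081)
c = -1/5346691 (c = 1/(-1202586 - 4144105) = 1/(-5346691) = -1/5346691 ≈ -1.8703e-7)
c - I = -1/5346691 - 1*6855327/618677 = -1/5346691 - 6855327/618677 = -36653315791634/3307874747807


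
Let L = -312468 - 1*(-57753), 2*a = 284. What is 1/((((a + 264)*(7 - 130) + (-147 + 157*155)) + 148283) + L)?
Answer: -1/132182 ≈ -7.5653e-6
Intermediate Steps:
a = 142 (a = (½)*284 = 142)
L = -254715 (L = -312468 + 57753 = -254715)
1/((((a + 264)*(7 - 130) + (-147 + 157*155)) + 148283) + L) = 1/((((142 + 264)*(7 - 130) + (-147 + 157*155)) + 148283) - 254715) = 1/(((406*(-123) + (-147 + 24335)) + 148283) - 254715) = 1/(((-49938 + 24188) + 148283) - 254715) = 1/((-25750 + 148283) - 254715) = 1/(122533 - 254715) = 1/(-132182) = -1/132182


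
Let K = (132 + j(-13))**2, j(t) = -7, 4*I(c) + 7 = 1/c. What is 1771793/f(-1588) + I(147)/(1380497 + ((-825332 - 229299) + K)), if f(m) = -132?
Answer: -9882505605365/736254596 ≈ -13423.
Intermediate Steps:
I(c) = -7/4 + 1/(4*c)
K = 15625 (K = (132 - 7)**2 = 125**2 = 15625)
1771793/f(-1588) + I(147)/(1380497 + ((-825332 - 229299) + K)) = 1771793/(-132) + ((1/4)*(1 - 7*147)/147)/(1380497 + ((-825332 - 229299) + 15625)) = 1771793*(-1/132) + ((1/4)*(1/147)*(1 - 1029))/(1380497 + (-1054631 + 15625)) = -1771793/132 + ((1/4)*(1/147)*(-1028))/(1380497 - 1039006) = -1771793/132 - 257/147/341491 = -1771793/132 - 257/147*1/341491 = -1771793/132 - 257/50199177 = -9882505605365/736254596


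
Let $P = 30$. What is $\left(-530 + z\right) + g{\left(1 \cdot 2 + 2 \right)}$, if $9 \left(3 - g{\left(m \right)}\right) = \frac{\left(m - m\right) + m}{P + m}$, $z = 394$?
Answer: $- \frac{20351}{153} \approx -133.01$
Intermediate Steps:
$g{\left(m \right)} = 3 - \frac{m}{9 \left(30 + m\right)}$ ($g{\left(m \right)} = 3 - \frac{\left(\left(m - m\right) + m\right) \frac{1}{30 + m}}{9} = 3 - \frac{\left(0 + m\right) \frac{1}{30 + m}}{9} = 3 - \frac{m \frac{1}{30 + m}}{9} = 3 - \frac{m}{9 \left(30 + m\right)}$)
$\left(-530 + z\right) + g{\left(1 \cdot 2 + 2 \right)} = \left(-530 + 394\right) + \frac{2 \left(405 + 13 \left(1 \cdot 2 + 2\right)\right)}{9 \left(30 + \left(1 \cdot 2 + 2\right)\right)} = -136 + \frac{2 \left(405 + 13 \left(2 + 2\right)\right)}{9 \left(30 + \left(2 + 2\right)\right)} = -136 + \frac{2 \left(405 + 13 \cdot 4\right)}{9 \left(30 + 4\right)} = -136 + \frac{2 \left(405 + 52\right)}{9 \cdot 34} = -136 + \frac{2}{9} \cdot \frac{1}{34} \cdot 457 = -136 + \frac{457}{153} = - \frac{20351}{153}$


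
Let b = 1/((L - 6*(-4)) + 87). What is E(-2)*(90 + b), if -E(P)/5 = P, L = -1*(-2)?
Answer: 101710/113 ≈ 900.09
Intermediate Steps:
L = 2
E(P) = -5*P
b = 1/113 (b = 1/((2 - 6*(-4)) + 87) = 1/((2 + 24) + 87) = 1/(26 + 87) = 1/113 ≈ 0.0088496)
E(-2)*(90 + b) = (-5*(-2))*(90 + 1/113) = 10*(10171/113) = 101710/113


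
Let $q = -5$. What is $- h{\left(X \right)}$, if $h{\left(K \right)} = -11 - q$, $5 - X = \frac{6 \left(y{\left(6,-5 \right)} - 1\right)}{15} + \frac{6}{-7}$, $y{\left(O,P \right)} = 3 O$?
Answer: $6$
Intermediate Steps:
$X = - \frac{33}{35}$ ($X = 5 - \left(\frac{6 \left(3 \cdot 6 - 1\right)}{15} + \frac{6}{-7}\right) = 5 - \left(6 \left(18 - 1\right) \frac{1}{15} + 6 \left(- \frac{1}{7}\right)\right) = 5 - \left(6 \cdot 17 \cdot \frac{1}{15} - \frac{6}{7}\right) = 5 - \left(102 \cdot \frac{1}{15} - \frac{6}{7}\right) = 5 - \left(\frac{34}{5} - \frac{6}{7}\right) = 5 - \frac{208}{35} = - \frac{33}{35} \approx -0.94286$)
$h{\left(K \right)} = -6$ ($h{\left(K \right)} = -11 - -5 = -11 + 5 = -6$)
$- h{\left(X \right)} = \left(-1\right) \left(-6\right) = 6$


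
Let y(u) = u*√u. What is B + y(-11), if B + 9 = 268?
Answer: 259 - 11*I*√11 ≈ 259.0 - 36.483*I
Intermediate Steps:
B = 259 (B = -9 + 268 = 259)
y(u) = u^(3/2)
B + y(-11) = 259 + (-11)^(3/2) = 259 - 11*I*√11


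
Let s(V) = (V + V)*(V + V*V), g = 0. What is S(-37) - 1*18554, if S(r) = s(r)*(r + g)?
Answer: 3628462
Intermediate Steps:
s(V) = 2*V*(V + V**2) (s(V) = (2*V)*(V + V**2) = 2*V*(V + V**2))
S(r) = 2*r**3*(1 + r) (S(r) = (2*r**2*(1 + r))*(r + 0) = (2*r**2*(1 + r))*r = 2*r**3*(1 + r))
S(-37) - 1*18554 = 2*(-37)**3*(1 - 37) - 1*18554 = 2*(-50653)*(-36) - 18554 = 3647016 - 18554 = 3628462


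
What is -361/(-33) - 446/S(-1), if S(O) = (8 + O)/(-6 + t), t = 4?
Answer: 31963/231 ≈ 138.37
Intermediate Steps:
S(O) = -4 - O/2 (S(O) = (8 + O)/(-6 + 4) = (8 + O)/(-2) = (8 + O)*(-½) = -4 - O/2)
-361/(-33) - 446/S(-1) = -361/(-33) - 446/(-4 - ½*(-1)) = -361*(-1/33) - 446/(-4 + ½) = 361/33 - 446/(-7/2) = 361/33 - 446*(-2/7) = 361/33 + 892/7 = 31963/231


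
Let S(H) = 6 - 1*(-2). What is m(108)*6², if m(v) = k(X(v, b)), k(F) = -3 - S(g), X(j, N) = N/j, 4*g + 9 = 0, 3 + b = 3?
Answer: -396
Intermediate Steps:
b = 0 (b = -3 + 3 = 0)
g = -9/4 (g = -9/4 + (¼)*0 = -9/4 + 0 = -9/4 ≈ -2.2500)
S(H) = 8 (S(H) = 6 + 2 = 8)
k(F) = -11 (k(F) = -3 - 1*8 = -3 - 8 = -11)
m(v) = -11
m(108)*6² = -11*6² = -11*36 = -396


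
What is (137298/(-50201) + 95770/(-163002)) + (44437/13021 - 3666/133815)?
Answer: 149274225697312808/2376310507831850205 ≈ 0.062818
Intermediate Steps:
(137298/(-50201) + 95770/(-163002)) + (44437/13021 - 3666/133815) = (137298*(-1/50201) + 95770*(-1/163002)) + (44437*(1/13021) - 3666*1/133815) = (-137298/50201 - 47885/81501) + (44437/13021 - 1222/44605) = -13593799183/4091431701 + 1966200723/580801705 = 149274225697312808/2376310507831850205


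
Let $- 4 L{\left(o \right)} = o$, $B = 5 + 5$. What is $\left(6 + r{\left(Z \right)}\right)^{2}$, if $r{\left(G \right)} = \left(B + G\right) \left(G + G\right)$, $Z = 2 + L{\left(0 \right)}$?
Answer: $2916$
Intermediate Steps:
$B = 10$
$L{\left(o \right)} = - \frac{o}{4}$
$Z = 2$ ($Z = 2 - 0 = 2 + 0 = 2$)
$r{\left(G \right)} = 2 G \left(10 + G\right)$ ($r{\left(G \right)} = \left(10 + G\right) \left(G + G\right) = \left(10 + G\right) 2 G = 2 G \left(10 + G\right)$)
$\left(6 + r{\left(Z \right)}\right)^{2} = \left(6 + 2 \cdot 2 \left(10 + 2\right)\right)^{2} = \left(6 + 2 \cdot 2 \cdot 12\right)^{2} = \left(6 + 48\right)^{2} = 54^{2} = 2916$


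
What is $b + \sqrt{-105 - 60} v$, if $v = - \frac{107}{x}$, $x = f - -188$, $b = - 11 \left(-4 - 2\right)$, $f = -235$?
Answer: $66 + \frac{107 i \sqrt{165}}{47} \approx 66.0 + 29.243 i$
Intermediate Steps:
$b = 66$ ($b = \left(-11\right) \left(-6\right) = 66$)
$x = -47$ ($x = -235 - -188 = -235 + 188 = -47$)
$v = \frac{107}{47}$ ($v = - \frac{107}{-47} = \left(-107\right) \left(- \frac{1}{47}\right) = \frac{107}{47} \approx 2.2766$)
$b + \sqrt{-105 - 60} v = 66 + \sqrt{-105 - 60} \cdot \frac{107}{47} = 66 + \sqrt{-165} \cdot \frac{107}{47} = 66 + i \sqrt{165} \cdot \frac{107}{47} = 66 + \frac{107 i \sqrt{165}}{47}$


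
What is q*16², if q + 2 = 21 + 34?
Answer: 13568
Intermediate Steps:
q = 53 (q = -2 + (21 + 34) = -2 + 55 = 53)
q*16² = 53*16² = 53*256 = 13568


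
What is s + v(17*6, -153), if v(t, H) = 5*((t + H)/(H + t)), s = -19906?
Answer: -19901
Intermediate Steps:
v(t, H) = 5 (v(t, H) = 5*((H + t)/(H + t)) = 5*1 = 5)
s + v(17*6, -153) = -19906 + 5 = -19901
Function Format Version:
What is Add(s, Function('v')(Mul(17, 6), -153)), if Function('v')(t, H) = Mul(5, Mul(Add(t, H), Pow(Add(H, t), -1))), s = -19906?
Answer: -19901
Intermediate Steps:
Function('v')(t, H) = 5 (Function('v')(t, H) = Mul(5, Mul(Add(H, t), Pow(Add(H, t), -1))) = Mul(5, 1) = 5)
Add(s, Function('v')(Mul(17, 6), -153)) = Add(-19906, 5) = -19901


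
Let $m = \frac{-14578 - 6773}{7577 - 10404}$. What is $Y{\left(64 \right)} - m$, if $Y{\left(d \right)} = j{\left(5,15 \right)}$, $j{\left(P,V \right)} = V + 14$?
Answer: $\frac{5512}{257} \approx 21.447$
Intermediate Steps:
$j{\left(P,V \right)} = 14 + V$
$Y{\left(d \right)} = 29$ ($Y{\left(d \right)} = 14 + 15 = 29$)
$m = \frac{1941}{257}$ ($m = - \frac{21351}{-2827} = \left(-21351\right) \left(- \frac{1}{2827}\right) = \frac{1941}{257} \approx 7.5525$)
$Y{\left(64 \right)} - m = 29 - \frac{1941}{257} = \frac{5512}{257}$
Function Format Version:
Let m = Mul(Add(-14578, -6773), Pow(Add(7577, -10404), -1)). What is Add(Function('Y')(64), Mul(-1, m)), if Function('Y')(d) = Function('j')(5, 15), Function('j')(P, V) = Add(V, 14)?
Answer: Rational(5512, 257) ≈ 21.447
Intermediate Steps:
Function('j')(P, V) = Add(14, V)
Function('Y')(d) = 29 (Function('Y')(d) = Add(14, 15) = 29)
m = Rational(1941, 257) (m = Mul(-21351, Pow(-2827, -1)) = Mul(-21351, Rational(-1, 2827)) = Rational(1941, 257) ≈ 7.5525)
Add(Function('Y')(64), Mul(-1, m)) = Add(29, Mul(-1, Rational(1941, 257))) = Add(29, Rational(-1941, 257)) = Rational(5512, 257)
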